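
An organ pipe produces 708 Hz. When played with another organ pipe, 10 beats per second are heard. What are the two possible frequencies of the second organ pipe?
f₂ = 708 ± 10 Hz → 718 Hz or 698 Hz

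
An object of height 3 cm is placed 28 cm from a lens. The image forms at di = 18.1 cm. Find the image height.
hi = (-di/do) × ho = -1.939 cm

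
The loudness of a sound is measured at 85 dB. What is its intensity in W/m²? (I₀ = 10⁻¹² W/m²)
I = I₀·10^(β/10) = 3.16 × 10⁻⁴ W/m²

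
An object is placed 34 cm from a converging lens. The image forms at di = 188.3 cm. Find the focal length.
1/f = 1/do + 1/di → f = 28.8 cm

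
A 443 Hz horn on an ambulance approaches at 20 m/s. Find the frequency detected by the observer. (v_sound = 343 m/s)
f_obs = f·v/(v − v_s) = 470.4 Hz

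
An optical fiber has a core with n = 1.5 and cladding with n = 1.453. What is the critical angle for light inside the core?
θc = arcsin(n_cladding/n_core) = 75.62°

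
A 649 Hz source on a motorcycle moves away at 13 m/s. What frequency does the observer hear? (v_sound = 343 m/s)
f_obs = f·v/(v + v_s) = 625.3 Hz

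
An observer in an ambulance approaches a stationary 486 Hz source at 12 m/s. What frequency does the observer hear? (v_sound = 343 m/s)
f_obs = f·(v + v_o)/v = 503 Hz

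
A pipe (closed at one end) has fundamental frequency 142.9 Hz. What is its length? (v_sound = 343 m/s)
L = v/(4f₁) = 0.6001 m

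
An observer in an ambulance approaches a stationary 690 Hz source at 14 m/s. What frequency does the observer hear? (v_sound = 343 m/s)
f_obs = f·(v + v_o)/v = 718.2 Hz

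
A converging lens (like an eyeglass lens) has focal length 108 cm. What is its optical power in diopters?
P = 1/f = 0.9259 D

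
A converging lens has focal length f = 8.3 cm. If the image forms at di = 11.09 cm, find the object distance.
1/do = 1/f − 1/di → do = 32.99 cm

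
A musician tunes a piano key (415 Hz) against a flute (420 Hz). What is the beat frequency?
5 Hz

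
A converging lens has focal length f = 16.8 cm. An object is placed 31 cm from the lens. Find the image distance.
1/di = 1/f − 1/do → di = 36.68 cm (real image)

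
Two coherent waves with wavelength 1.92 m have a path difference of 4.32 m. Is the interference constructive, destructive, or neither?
neither (partial) — path difference = 2.25λ, neither a whole number of wavelengths nor an odd multiple of λ/2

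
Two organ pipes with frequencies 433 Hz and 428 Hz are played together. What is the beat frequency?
5 Hz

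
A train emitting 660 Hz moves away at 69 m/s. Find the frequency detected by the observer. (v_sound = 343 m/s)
f_obs = f·v/(v + v_s) = 549.5 Hz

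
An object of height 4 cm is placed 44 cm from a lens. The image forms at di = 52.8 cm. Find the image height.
hi = (-di/do) × ho = -4.8 cm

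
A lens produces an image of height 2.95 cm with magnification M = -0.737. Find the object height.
ho = |hi|/|M| = 4.003 cm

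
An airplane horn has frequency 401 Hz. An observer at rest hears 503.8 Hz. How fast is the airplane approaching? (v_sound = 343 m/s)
v_s = v·(1 − f/f_obs) = 69.99 m/s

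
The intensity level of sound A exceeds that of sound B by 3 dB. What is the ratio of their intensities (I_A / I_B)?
I_A/I_B = 10^(Δβ/10) = 1.995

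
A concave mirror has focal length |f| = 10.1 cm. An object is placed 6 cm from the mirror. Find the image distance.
f = +10.1 cm (concave); 1/di = 1/f − 1/do → di = -14.78 cm (virtual image, behind mirror)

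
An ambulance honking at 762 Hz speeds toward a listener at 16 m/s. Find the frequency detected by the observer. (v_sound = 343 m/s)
f_obs = f·v/(v − v_s) = 799.3 Hz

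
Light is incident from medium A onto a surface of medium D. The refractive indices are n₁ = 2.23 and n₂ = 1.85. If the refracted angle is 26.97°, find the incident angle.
sin θ₁ = (n₂/n₁)·sin θ₂ → θ₁ = 22.1°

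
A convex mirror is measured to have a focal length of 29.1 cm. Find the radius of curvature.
R = 2|f| = 58.2 cm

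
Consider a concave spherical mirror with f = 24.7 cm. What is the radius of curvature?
R = 2|f| = 49.4 cm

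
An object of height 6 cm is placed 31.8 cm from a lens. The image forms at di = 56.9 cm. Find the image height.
hi = (-di/do) × ho = -10.74 cm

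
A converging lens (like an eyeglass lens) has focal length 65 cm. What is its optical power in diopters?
P = 1/f = 1.538 D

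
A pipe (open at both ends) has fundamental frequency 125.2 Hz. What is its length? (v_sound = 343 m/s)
L = v/(2f₁) = 1.37 m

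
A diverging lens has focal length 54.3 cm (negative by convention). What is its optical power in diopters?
P = 1/f = -1.842 D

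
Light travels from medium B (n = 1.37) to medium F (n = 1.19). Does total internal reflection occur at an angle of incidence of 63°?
θc = arcsin(n₂/n₁) = 60.3°; 63° > θc, so yes — total internal reflection.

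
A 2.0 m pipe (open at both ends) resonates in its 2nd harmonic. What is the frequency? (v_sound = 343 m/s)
fₙ = nv/(2L) = 171.5 Hz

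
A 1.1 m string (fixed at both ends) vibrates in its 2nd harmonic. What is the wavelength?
λₙ = 2L/n = 1.1 m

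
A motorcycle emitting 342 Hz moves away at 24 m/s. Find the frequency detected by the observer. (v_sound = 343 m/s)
f_obs = f·v/(v + v_s) = 319.6 Hz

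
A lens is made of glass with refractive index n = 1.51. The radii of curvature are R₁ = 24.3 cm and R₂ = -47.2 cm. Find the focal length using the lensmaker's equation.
1/f = (n − 1)(1/R₁ − 1/R₂) → f = 31.45 cm (converging lens)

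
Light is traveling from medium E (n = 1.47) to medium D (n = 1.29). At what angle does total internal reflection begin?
θc = arcsin(n₂/n₁) = 61.35°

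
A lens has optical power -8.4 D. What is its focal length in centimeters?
f = 1/P = -11.9 cm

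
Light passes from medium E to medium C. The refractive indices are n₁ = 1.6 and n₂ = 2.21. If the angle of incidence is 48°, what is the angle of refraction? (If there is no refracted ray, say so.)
sin θ₂ = (n₁/n₂)·sin θ₁ = 0.538 → θ₂ = 32.55°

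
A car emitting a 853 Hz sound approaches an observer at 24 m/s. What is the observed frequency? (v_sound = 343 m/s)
f_obs = f·v/(v − v_s) = 917.2 Hz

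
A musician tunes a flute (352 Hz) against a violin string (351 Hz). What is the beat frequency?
1 Hz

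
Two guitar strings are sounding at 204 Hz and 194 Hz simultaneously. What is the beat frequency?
10 Hz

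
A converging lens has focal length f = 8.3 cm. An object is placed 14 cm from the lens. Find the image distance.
1/di = 1/f − 1/do → di = 20.39 cm (real image)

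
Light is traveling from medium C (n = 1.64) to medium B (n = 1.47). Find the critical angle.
θc = arcsin(n₂/n₁) = 63.68°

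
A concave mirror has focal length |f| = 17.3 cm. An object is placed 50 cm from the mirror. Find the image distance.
f = +17.3 cm (concave); 1/di = 1/f − 1/do → di = 26.45 cm (real image, in front of mirror)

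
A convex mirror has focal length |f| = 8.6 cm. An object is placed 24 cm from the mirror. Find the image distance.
f = −8.6 cm (convex); 1/di = 1/f − 1/do → di = -6.331 cm (virtual image, behind mirror)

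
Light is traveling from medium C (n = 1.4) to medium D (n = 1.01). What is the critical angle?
θc = arcsin(n₂/n₁) = 46.17°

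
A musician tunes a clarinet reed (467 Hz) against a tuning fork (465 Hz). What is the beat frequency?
2 Hz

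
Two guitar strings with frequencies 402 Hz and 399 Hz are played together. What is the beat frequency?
3 Hz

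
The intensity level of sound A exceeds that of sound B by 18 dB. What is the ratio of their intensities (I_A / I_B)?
I_A/I_B = 10^(Δβ/10) = 63.1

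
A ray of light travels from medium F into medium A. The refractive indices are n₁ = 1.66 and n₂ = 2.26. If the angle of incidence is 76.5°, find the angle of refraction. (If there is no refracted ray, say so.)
sin θ₂ = (n₁/n₂)·sin θ₁ = 0.7142 → θ₂ = 45.58°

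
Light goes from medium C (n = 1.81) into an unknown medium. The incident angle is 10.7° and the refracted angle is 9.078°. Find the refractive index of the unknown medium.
n₂ = n₁·sin θ₁ / sin θ₂ = 2.13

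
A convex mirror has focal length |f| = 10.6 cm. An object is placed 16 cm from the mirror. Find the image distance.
f = −10.6 cm (convex); 1/di = 1/f − 1/do → di = -6.376 cm (virtual image, behind mirror)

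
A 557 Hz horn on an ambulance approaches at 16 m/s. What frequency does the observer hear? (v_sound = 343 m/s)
f_obs = f·v/(v − v_s) = 584.3 Hz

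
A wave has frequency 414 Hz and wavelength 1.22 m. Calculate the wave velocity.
v = fλ = 505.1 m/s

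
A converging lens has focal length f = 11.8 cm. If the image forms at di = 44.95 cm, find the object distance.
1/do = 1/f − 1/di → do = 16 cm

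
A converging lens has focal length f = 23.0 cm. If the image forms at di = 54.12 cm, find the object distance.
1/do = 1/f − 1/di → do = 40 cm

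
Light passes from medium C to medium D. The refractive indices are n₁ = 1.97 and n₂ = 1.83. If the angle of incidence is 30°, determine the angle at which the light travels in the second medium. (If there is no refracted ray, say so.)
sin θ₂ = (n₁/n₂)·sin θ₁ = 0.5383 → θ₂ = 32.56°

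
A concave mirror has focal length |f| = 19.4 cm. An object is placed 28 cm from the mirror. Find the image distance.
f = +19.4 cm (concave); 1/di = 1/f − 1/do → di = 63.16 cm (real image, in front of mirror)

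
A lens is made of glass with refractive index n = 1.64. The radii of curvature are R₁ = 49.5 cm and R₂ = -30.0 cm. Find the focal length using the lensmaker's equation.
1/f = (n − 1)(1/R₁ − 1/R₂) → f = 29.19 cm (converging lens)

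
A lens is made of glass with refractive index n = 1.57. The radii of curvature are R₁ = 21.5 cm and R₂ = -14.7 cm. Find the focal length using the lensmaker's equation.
1/f = (n − 1)(1/R₁ − 1/R₂) → f = 15.32 cm (converging lens)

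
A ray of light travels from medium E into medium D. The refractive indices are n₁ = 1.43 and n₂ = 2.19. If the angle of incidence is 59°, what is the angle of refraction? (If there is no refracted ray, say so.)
sin θ₂ = (n₁/n₂)·sin θ₁ = 0.5597 → θ₂ = 34.04°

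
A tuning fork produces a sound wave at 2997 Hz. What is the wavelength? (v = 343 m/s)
λ = v/f = 0.1144 m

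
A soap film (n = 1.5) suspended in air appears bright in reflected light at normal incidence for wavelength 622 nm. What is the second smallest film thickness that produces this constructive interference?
2nt = (m − ½)λ with m = 2 → t = (m − ½)λ/(2n) = 311 nm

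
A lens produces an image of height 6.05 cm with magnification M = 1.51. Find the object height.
ho = |hi|/|M| = 4.007 cm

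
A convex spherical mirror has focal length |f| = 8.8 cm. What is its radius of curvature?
R = 2|f| = 17.6 cm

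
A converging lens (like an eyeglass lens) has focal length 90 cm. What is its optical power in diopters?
P = 1/f = 1.111 D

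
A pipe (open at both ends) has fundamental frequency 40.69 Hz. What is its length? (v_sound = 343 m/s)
L = v/(2f₁) = 4.215 m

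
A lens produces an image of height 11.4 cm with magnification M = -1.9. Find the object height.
ho = |hi|/|M| = 6 cm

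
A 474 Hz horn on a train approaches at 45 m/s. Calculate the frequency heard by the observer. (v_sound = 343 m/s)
f_obs = f·v/(v − v_s) = 545.6 Hz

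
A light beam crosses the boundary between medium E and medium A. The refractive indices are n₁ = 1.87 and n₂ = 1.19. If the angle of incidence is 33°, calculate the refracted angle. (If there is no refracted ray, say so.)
sin θ₂ = (n₁/n₂)·sin θ₁ = 0.8559 → θ₂ = 58.86°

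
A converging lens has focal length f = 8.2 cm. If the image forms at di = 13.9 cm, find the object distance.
1/do = 1/f − 1/di → do = 20 cm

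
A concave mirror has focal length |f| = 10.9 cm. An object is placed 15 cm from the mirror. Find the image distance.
f = +10.9 cm (concave); 1/di = 1/f − 1/do → di = 39.88 cm (real image, in front of mirror)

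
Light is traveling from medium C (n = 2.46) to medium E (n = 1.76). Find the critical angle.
θc = arcsin(n₂/n₁) = 45.68°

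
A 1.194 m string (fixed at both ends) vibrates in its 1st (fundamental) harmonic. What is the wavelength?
λₙ = 2L/n = 2.388 m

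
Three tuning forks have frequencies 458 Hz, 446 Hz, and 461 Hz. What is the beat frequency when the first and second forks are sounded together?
12 Hz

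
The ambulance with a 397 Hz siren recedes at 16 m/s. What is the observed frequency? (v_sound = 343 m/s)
f_obs = f·v/(v + v_s) = 379.3 Hz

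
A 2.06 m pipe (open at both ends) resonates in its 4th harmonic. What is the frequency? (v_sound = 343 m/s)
fₙ = nv/(2L) = 333 Hz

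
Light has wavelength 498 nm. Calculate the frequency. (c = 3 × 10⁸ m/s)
f = c/λ = 6.024 × 10¹⁴ Hz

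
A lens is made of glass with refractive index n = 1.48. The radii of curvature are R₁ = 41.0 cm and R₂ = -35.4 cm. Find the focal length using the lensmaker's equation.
1/f = (n − 1)(1/R₁ − 1/R₂) → f = 39.58 cm (converging lens)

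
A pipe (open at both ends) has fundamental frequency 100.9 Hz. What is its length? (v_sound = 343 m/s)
L = v/(2f₁) = 1.7 m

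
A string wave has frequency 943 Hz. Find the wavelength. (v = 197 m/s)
λ = v/f = 0.2089 m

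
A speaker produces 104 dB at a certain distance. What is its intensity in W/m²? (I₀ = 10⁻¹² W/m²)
I = I₀·10^(β/10) = 2.51 × 10⁻² W/m²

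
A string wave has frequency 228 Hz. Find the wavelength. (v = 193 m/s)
λ = v/f = 0.8465 m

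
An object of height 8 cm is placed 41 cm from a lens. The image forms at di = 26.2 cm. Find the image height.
hi = (-di/do) × ho = -5.112 cm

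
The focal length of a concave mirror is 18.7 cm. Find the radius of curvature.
R = 2|f| = 37.4 cm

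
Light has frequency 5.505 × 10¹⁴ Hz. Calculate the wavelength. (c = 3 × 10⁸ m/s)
λ = c/f = 545 nm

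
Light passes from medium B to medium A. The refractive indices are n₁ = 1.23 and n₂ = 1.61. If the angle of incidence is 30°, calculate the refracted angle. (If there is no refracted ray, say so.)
sin θ₂ = (n₁/n₂)·sin θ₁ = 0.382 → θ₂ = 22.46°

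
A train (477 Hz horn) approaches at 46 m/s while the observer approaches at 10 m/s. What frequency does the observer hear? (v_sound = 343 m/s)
f_obs = f·(v + v_o)/(v − v_s) = 566.9 Hz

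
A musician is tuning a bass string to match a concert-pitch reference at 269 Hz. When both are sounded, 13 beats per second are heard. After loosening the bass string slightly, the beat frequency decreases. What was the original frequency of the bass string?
282 Hz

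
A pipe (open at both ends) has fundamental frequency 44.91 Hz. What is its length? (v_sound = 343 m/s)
L = v/(2f₁) = 3.819 m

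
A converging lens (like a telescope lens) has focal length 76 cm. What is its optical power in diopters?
P = 1/f = 1.316 D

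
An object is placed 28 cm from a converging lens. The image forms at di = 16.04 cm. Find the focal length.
1/f = 1/do + 1/di → f = 10.2 cm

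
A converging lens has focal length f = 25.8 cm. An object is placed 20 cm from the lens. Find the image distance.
1/di = 1/f − 1/do → di = -88.97 cm (virtual image)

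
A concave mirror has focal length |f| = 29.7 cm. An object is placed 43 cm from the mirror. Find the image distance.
f = +29.7 cm (concave); 1/di = 1/f − 1/do → di = 96.02 cm (real image, in front of mirror)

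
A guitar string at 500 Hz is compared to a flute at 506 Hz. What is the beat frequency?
6 Hz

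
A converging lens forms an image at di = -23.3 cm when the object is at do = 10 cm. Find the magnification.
M = −di/do = 2.33 (upright image)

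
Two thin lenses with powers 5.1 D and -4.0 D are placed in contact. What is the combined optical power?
P_total = P₁ + P₂ = 1.1 D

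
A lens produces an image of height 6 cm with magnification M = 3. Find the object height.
ho = |hi|/|M| = 2 cm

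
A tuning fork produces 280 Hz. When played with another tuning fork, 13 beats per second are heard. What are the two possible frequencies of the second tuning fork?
f₂ = 280 ± 13 Hz → 293 Hz or 267 Hz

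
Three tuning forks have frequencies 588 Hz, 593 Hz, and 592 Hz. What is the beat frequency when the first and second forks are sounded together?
5 Hz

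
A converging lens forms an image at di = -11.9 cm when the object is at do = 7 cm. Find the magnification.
M = −di/do = 1.7 (upright image)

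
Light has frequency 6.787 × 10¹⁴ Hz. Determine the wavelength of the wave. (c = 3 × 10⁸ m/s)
λ = c/f = 442 nm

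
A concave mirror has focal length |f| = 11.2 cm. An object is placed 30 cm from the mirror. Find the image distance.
f = +11.2 cm (concave); 1/di = 1/f − 1/do → di = 17.87 cm (real image, in front of mirror)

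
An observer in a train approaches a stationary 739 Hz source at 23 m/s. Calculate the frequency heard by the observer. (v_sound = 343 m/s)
f_obs = f·(v + v_o)/v = 788.6 Hz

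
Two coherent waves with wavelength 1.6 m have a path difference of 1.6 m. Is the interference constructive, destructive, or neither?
constructive — path difference = 1λ, a whole number of wavelengths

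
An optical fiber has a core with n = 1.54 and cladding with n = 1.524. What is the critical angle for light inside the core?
θc = arcsin(n_cladding/n_core) = 81.73°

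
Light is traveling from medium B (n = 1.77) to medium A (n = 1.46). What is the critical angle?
θc = arcsin(n₂/n₁) = 55.57°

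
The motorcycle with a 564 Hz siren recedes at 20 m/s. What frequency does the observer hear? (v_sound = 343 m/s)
f_obs = f·v/(v + v_s) = 532.9 Hz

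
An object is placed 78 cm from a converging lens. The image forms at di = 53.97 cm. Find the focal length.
1/f = 1/do + 1/di → f = 31.9 cm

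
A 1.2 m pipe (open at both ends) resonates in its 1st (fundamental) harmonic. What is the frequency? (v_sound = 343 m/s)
fₙ = nv/(2L) = 142.9 Hz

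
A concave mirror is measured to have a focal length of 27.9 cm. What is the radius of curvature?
R = 2|f| = 55.8 cm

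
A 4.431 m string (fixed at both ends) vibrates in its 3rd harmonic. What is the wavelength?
λₙ = 2L/n = 2.954 m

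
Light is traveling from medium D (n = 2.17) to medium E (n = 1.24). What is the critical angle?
θc = arcsin(n₂/n₁) = 34.85°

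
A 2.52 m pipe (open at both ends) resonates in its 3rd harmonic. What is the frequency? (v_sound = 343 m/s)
fₙ = nv/(2L) = 204.2 Hz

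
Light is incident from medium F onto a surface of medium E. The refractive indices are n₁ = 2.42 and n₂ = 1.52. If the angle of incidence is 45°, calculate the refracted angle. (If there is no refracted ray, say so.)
sin θ₂ = (n₁/n₂)·sin θ₁ = 1.126 > 1, so there is no refracted ray — the light undergoes total internal reflection.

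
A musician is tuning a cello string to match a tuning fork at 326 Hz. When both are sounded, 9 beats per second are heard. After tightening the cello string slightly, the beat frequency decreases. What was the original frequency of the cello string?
317 Hz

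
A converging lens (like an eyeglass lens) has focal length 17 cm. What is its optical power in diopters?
P = 1/f = 5.882 D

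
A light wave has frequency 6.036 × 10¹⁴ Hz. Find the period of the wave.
T = 1/f = 1.657 × 10⁻¹⁵ s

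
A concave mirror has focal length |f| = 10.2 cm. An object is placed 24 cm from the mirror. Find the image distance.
f = +10.2 cm (concave); 1/di = 1/f − 1/do → di = 17.74 cm (real image, in front of mirror)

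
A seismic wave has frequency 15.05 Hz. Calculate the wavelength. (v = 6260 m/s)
λ = v/f = 415.9 m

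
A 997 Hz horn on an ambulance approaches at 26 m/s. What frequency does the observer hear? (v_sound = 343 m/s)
f_obs = f·v/(v − v_s) = 1079 Hz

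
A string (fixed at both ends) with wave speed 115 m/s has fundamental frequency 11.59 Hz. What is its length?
L = v/(2f₁) = 4.961 m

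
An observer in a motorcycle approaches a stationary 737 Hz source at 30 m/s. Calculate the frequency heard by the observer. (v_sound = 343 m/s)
f_obs = f·(v + v_o)/v = 801.5 Hz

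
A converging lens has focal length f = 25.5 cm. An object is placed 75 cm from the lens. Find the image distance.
1/di = 1/f − 1/do → di = 38.64 cm (real image)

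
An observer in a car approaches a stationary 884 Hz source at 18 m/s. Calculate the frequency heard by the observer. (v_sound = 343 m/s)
f_obs = f·(v + v_o)/v = 930.4 Hz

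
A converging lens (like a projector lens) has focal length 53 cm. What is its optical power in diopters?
P = 1/f = 1.887 D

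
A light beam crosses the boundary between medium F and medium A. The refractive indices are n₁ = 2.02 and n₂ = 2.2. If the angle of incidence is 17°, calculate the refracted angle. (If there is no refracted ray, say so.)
sin θ₂ = (n₁/n₂)·sin θ₁ = 0.2685 → θ₂ = 15.57°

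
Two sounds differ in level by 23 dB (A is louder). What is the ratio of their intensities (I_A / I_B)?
I_A/I_B = 10^(Δβ/10) = 199.5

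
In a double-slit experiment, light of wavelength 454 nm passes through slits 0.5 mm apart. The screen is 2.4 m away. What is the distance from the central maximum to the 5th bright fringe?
y = mλL/d = 10.9 mm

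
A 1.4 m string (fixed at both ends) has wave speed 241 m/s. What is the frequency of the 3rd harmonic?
fₙ = nv/(2L) = 258.2 Hz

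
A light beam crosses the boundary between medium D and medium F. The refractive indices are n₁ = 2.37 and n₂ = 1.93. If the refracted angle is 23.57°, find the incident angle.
sin θ₁ = (n₂/n₁)·sin θ₂ → θ₁ = 19°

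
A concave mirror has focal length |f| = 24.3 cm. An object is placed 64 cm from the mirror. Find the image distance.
f = +24.3 cm (concave); 1/di = 1/f − 1/do → di = 39.17 cm (real image, in front of mirror)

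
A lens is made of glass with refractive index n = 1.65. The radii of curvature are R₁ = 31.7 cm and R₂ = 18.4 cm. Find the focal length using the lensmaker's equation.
1/f = (n − 1)(1/R₁ − 1/R₂) → f = -67.47 cm (diverging lens)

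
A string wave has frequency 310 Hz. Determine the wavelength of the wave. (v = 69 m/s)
λ = v/f = 0.2226 m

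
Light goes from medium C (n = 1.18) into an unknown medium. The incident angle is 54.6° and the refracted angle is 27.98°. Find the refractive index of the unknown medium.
n₂ = n₁·sin θ₁ / sin θ₂ = 2.05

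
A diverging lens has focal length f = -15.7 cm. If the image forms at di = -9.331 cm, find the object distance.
1/do = 1/f − 1/di → do = 23 cm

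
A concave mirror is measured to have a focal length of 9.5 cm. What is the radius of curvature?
R = 2|f| = 19 cm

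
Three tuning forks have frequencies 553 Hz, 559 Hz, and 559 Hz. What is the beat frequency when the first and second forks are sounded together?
6 Hz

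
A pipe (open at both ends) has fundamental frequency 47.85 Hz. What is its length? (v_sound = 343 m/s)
L = v/(2f₁) = 3.584 m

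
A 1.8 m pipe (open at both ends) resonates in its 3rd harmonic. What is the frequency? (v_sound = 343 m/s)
fₙ = nv/(2L) = 285.8 Hz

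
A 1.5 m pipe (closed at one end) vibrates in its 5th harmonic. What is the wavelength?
λₙ = 4L/n = 1.2 m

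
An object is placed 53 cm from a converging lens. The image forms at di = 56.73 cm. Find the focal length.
1/f = 1/do + 1/di → f = 27.4 cm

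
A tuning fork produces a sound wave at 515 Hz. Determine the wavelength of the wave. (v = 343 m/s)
λ = v/f = 0.666 m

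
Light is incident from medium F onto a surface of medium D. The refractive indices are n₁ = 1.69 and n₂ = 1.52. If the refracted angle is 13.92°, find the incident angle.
sin θ₁ = (n₂/n₁)·sin θ₂ → θ₁ = 12.5°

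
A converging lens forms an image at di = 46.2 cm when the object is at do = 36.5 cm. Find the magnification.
M = −di/do = -1.266 (inverted image)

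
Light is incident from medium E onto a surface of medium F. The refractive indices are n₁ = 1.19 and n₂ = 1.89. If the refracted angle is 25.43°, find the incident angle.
sin θ₁ = (n₂/n₁)·sin θ₂ → θ₁ = 43°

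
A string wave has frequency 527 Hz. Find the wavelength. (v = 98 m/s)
λ = v/f = 0.186 m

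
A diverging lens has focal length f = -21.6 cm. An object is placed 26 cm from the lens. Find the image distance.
1/di = 1/f − 1/do → di = -11.8 cm (virtual image)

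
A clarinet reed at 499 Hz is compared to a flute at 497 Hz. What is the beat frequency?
2 Hz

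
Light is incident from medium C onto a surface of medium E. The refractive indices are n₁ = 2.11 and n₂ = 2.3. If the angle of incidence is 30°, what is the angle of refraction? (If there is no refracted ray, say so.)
sin θ₂ = (n₁/n₂)·sin θ₁ = 0.4587 → θ₂ = 27.3°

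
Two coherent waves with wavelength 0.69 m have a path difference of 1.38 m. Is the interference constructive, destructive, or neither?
constructive — path difference = 2λ, a whole number of wavelengths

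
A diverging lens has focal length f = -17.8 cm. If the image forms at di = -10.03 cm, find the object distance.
1/do = 1/f − 1/di → do = 22.98 cm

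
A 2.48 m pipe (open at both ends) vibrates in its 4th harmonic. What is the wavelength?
λₙ = 2L/n = 1.24 m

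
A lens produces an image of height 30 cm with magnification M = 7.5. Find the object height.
ho = |hi|/|M| = 4 cm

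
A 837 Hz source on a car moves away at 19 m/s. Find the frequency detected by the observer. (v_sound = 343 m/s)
f_obs = f·v/(v + v_s) = 793.1 Hz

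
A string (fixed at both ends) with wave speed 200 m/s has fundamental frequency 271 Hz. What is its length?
L = v/(2f₁) = 0.369 m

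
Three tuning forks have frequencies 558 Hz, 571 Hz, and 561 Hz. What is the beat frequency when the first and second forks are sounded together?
13 Hz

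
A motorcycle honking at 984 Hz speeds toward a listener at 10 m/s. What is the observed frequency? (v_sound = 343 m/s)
f_obs = f·v/(v − v_s) = 1014 Hz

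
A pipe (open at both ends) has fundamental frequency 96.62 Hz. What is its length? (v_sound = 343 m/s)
L = v/(2f₁) = 1.775 m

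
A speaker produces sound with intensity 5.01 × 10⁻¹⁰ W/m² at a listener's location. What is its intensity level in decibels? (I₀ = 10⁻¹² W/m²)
β = 10·log₁₀(I/I₀) = 27 dB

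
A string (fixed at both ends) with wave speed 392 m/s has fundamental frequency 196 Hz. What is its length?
L = v/(2f₁) = 1 m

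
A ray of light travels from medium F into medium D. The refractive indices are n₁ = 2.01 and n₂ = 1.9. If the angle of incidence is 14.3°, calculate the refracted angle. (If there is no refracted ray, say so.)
sin θ₂ = (n₁/n₂)·sin θ₁ = 0.2613 → θ₂ = 15.15°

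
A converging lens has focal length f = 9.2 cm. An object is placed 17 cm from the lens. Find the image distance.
1/di = 1/f − 1/do → di = 20.05 cm (real image)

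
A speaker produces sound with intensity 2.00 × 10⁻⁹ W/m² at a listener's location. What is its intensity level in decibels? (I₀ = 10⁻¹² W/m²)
β = 10·log₁₀(I/I₀) = 33.01 dB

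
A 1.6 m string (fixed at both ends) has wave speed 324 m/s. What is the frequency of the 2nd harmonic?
fₙ = nv/(2L) = 202.5 Hz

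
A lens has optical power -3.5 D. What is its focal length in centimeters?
f = 1/P = -28.57 cm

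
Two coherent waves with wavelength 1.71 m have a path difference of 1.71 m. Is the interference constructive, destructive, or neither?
constructive — path difference = 1λ, a whole number of wavelengths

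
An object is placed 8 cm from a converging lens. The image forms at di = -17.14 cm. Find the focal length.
1/f = 1/do + 1/di → f = 15 cm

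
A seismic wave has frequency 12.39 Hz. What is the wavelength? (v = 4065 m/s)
λ = v/f = 328.1 m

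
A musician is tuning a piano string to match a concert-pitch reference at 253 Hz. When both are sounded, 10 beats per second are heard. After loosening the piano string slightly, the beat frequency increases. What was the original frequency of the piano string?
243 Hz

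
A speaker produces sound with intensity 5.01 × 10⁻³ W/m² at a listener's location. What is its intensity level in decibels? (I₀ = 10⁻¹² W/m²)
β = 10·log₁₀(I/I₀) = 97 dB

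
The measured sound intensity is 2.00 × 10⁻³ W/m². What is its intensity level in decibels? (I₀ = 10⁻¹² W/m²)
β = 10·log₁₀(I/I₀) = 93.01 dB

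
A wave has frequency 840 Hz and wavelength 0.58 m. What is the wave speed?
v = fλ = 487.2 m/s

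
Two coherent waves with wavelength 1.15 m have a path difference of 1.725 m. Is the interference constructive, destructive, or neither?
destructive — path difference = 1.5λ, an odd multiple of λ/2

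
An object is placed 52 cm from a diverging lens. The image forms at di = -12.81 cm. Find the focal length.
1/f = 1/do + 1/di → f = -17 cm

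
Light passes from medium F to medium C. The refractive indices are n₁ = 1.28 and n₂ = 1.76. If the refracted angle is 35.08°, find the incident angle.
sin θ₁ = (n₂/n₁)·sin θ₂ → θ₁ = 52.21°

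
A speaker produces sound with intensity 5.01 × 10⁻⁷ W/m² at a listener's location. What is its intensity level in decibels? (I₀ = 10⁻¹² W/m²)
β = 10·log₁₀(I/I₀) = 57 dB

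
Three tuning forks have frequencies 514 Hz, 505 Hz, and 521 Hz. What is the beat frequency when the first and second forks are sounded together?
9 Hz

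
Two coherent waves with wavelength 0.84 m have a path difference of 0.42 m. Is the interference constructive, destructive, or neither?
destructive — path difference = 0.5λ, an odd multiple of λ/2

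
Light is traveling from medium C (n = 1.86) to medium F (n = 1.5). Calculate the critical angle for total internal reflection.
θc = arcsin(n₂/n₁) = 53.75°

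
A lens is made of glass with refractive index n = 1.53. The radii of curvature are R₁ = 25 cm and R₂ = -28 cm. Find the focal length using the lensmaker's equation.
1/f = (n − 1)(1/R₁ − 1/R₂) → f = 24.92 cm (converging lens)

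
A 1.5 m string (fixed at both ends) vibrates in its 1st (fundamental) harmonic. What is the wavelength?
λₙ = 2L/n = 3 m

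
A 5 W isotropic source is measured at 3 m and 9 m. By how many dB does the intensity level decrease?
Δβ = 20·log₁₀(r₂/r₁) = 9.542 dB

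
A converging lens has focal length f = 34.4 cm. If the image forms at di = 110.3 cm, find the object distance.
1/do = 1/f − 1/di → do = 49.99 cm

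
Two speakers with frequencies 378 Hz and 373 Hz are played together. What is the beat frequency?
5 Hz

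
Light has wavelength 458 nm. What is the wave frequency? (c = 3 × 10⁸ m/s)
f = c/λ = 6.550 × 10¹⁴ Hz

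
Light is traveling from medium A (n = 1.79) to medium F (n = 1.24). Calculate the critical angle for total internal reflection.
θc = arcsin(n₂/n₁) = 43.85°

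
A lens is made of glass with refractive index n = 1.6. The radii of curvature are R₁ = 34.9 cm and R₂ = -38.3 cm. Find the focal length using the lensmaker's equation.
1/f = (n − 1)(1/R₁ − 1/R₂) → f = 30.43 cm (converging lens)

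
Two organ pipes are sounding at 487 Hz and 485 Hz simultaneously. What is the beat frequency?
2 Hz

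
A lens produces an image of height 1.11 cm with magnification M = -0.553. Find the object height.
ho = |hi|/|M| = 2.007 cm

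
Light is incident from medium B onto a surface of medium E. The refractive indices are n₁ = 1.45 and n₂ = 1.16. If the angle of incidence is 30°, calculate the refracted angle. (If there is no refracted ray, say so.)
sin θ₂ = (n₁/n₂)·sin θ₁ = 0.625 → θ₂ = 38.68°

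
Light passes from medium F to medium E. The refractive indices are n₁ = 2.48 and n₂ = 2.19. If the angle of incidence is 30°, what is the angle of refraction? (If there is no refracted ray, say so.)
sin θ₂ = (n₁/n₂)·sin θ₁ = 0.5662 → θ₂ = 34.49°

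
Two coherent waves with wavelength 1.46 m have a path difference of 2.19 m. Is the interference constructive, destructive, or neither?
destructive — path difference = 1.5λ, an odd multiple of λ/2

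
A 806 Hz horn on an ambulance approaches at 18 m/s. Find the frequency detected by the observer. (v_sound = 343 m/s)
f_obs = f·v/(v − v_s) = 850.6 Hz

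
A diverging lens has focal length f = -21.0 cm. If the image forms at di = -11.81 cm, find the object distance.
1/do = 1/f − 1/di → do = 26.99 cm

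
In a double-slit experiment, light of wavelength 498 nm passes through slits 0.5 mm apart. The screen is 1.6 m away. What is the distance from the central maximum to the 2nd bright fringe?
y = mλL/d = 3.187 mm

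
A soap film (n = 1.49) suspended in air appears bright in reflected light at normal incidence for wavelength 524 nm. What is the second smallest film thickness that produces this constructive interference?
2nt = (m − ½)λ with m = 2 → t = (m − ½)λ/(2n) = 263.8 nm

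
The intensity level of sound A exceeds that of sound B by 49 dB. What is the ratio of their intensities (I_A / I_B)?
I_A/I_B = 10^(Δβ/10) = 79430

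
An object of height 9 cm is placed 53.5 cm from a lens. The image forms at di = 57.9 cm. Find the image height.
hi = (-di/do) × ho = -9.74 cm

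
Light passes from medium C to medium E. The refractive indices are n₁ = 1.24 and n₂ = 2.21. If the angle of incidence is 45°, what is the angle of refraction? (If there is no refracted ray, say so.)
sin θ₂ = (n₁/n₂)·sin θ₁ = 0.3967 → θ₂ = 23.38°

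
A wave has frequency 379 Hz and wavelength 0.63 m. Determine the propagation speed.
v = fλ = 238.8 m/s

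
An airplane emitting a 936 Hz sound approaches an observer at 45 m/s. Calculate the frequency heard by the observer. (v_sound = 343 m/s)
f_obs = f·v/(v − v_s) = 1077 Hz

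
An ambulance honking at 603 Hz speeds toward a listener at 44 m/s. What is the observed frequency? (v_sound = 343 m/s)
f_obs = f·v/(v − v_s) = 691.7 Hz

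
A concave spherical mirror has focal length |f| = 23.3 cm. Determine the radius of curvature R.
R = 2|f| = 46.6 cm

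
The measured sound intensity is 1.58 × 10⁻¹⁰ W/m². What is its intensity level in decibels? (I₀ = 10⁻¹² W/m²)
β = 10·log₁₀(I/I₀) = 21.99 dB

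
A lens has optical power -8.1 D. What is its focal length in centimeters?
f = 1/P = -12.35 cm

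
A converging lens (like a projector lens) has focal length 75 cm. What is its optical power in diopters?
P = 1/f = 1.333 D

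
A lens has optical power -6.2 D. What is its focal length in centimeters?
f = 1/P = -16.13 cm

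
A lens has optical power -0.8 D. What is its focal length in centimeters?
f = 1/P = -125 cm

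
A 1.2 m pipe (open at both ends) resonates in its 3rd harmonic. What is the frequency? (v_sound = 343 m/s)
fₙ = nv/(2L) = 428.8 Hz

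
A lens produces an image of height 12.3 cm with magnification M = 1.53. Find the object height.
ho = |hi|/|M| = 8.039 cm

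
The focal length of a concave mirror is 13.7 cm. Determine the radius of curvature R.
R = 2|f| = 27.4 cm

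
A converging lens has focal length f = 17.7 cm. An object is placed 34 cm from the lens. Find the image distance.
1/di = 1/f − 1/do → di = 36.92 cm (real image)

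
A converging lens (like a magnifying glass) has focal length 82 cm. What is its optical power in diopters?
P = 1/f = 1.22 D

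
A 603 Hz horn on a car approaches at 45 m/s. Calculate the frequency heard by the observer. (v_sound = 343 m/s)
f_obs = f·v/(v − v_s) = 694.1 Hz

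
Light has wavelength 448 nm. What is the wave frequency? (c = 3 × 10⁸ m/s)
f = c/λ = 6.696 × 10¹⁴ Hz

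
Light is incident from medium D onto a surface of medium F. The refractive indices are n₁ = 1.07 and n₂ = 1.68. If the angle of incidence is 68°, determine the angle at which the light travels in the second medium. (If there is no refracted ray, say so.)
sin θ₂ = (n₁/n₂)·sin θ₁ = 0.5905 → θ₂ = 36.19°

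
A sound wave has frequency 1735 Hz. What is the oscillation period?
T = 1/f = 5.764 × 10⁻⁴ s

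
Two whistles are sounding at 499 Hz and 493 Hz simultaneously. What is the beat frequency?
6 Hz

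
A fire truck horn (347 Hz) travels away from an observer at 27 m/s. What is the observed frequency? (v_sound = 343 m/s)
f_obs = f·v/(v + v_s) = 321.7 Hz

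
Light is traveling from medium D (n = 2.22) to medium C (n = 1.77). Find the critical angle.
θc = arcsin(n₂/n₁) = 52.87°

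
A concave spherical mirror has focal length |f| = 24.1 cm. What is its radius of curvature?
R = 2|f| = 48.2 cm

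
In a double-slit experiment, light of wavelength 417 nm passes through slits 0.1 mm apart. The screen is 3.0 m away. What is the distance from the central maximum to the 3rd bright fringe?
y = mλL/d = 37.53 mm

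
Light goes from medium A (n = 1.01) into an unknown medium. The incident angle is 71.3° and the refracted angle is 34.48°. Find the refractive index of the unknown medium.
n₂ = n₁·sin θ₁ / sin θ₂ = 1.69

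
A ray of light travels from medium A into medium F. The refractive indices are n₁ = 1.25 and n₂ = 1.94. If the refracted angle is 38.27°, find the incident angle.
sin θ₁ = (n₂/n₁)·sin θ₂ → θ₁ = 74°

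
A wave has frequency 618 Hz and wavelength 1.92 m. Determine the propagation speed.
v = fλ = 1187 m/s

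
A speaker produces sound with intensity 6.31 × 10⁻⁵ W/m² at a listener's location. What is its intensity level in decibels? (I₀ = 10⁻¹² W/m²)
β = 10·log₁₀(I/I₀) = 78 dB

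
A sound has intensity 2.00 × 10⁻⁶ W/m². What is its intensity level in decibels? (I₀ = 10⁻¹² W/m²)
β = 10·log₁₀(I/I₀) = 63.01 dB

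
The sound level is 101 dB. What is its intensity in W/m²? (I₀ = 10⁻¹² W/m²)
I = I₀·10^(β/10) = 1.26 × 10⁻² W/m²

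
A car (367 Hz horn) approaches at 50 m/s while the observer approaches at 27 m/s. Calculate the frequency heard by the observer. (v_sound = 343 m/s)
f_obs = f·(v + v_o)/(v − v_s) = 463.4 Hz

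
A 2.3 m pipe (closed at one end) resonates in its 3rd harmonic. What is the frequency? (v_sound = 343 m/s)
fₙ = nv/(4L) = 111.8 Hz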